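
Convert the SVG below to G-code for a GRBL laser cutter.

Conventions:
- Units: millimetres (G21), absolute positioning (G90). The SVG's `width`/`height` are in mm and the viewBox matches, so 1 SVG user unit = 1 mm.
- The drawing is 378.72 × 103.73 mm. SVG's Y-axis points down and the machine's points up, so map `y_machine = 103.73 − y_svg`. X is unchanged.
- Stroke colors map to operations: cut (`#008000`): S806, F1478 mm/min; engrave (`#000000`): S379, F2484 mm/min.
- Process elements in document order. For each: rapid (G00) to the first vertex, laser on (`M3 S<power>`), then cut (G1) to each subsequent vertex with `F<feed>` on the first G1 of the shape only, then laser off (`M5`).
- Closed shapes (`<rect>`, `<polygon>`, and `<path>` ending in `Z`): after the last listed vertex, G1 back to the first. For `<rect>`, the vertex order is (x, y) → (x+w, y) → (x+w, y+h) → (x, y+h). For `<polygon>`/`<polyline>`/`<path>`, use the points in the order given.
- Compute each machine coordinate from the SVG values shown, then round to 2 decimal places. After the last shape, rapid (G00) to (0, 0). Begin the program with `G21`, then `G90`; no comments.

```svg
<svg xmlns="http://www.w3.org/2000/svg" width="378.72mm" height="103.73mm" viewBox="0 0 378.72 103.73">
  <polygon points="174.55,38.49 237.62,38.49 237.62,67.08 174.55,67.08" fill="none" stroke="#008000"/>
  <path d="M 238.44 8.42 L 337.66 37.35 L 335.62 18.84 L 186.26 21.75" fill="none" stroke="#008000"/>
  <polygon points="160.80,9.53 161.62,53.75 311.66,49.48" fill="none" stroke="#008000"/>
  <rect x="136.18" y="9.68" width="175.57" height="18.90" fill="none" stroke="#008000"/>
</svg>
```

1 u = 1 mm; y_m = 103.73 − y.

[1] `<polygon>` rectangle, #008000→cut S806 F1478: (174.55,65.24) → (237.62,65.24) → (237.62,36.65) → (174.55,36.65) → (174.55,65.24) (closed)

[2] `<path>` open polyline, #008000→cut S806 F1478: (238.44,95.31) → (337.66,66.38) → (335.62,84.89) → (186.26,81.98)

[3] `<polygon>` closed polygon, #008000→cut S806 F1478: (160.80,94.20) → (161.62,49.98) → (311.66,54.25) → (160.80,94.20) (closed)

[4] `<rect>` rectangle, #008000→cut S806 F1478: (136.18,94.05) → (311.75,94.05) → (311.75,75.15) → (136.18,75.15) → (136.18,94.05) (closed)

G21
G90
G00 X174.55 Y65.24
M3 S806
G1 X237.62 Y65.24 F1478
G1 X237.62 Y36.65
G1 X174.55 Y36.65
G1 X174.55 Y65.24
M5
G00 X238.44 Y95.31
M3 S806
G1 X337.66 Y66.38 F1478
G1 X335.62 Y84.89
G1 X186.26 Y81.98
M5
G00 X160.80 Y94.20
M3 S806
G1 X161.62 Y49.98 F1478
G1 X311.66 Y54.25
G1 X160.80 Y94.20
M5
G00 X136.18 Y94.05
M3 S806
G1 X311.75 Y94.05 F1478
G1 X311.75 Y75.15
G1 X136.18 Y75.15
G1 X136.18 Y94.05
M5
G00 X0.00 Y0.00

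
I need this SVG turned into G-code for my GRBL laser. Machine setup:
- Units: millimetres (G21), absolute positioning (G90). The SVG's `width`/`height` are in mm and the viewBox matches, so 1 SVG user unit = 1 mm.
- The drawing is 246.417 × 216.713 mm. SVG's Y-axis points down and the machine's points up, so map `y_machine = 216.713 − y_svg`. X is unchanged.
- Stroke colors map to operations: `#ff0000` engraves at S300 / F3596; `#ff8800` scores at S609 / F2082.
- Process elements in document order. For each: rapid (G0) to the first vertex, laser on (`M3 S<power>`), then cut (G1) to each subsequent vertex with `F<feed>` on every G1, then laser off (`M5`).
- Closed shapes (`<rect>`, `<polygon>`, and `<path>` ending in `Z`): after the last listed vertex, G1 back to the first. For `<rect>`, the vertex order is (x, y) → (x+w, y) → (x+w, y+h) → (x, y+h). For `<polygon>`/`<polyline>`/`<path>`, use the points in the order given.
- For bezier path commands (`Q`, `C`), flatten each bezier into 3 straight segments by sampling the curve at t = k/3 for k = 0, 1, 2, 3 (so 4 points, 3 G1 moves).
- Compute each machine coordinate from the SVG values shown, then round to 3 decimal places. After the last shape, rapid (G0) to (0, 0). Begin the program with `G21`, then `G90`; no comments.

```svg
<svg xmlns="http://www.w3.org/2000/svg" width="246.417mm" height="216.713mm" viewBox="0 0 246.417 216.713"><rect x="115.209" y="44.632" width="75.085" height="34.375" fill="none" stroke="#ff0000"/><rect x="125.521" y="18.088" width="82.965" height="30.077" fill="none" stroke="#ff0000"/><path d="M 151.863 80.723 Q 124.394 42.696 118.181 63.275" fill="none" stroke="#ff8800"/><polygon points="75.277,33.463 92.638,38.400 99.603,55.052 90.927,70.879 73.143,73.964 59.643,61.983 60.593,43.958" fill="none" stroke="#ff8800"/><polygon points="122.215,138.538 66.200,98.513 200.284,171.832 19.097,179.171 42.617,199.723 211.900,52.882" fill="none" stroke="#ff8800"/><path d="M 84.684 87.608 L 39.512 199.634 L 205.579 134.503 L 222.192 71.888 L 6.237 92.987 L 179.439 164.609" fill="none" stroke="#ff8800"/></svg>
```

viewBox `0 0 246.417 216.713` with mm width/height → 1 unit = 1 mm. Flip: y_m = 216.713 − y_svg.

**Shape 1** — `<rect>` rectangle, stroke `#ff0000` → engrave (S300, F3596). Machine vertices: (115.209,172.081) → (190.294,172.081) → (190.294,137.706) → (115.209,137.706) → (115.209,172.081). Closed: final G1 returns to the first vertex.

**Shape 2** — `<rect>` rectangle, stroke `#ff0000` → engrave (S300, F3596). Machine vertices: (125.521,198.625) → (208.486,198.625) → (208.486,168.548) → (125.521,168.548) → (125.521,198.625). Closed: final G1 returns to the first vertex.

**Shape 3** — `<path>` quadratic bezier, stroke `#ff8800` → score (S609, F2082). Control points (SVG): P0=(151.863,80.723), P1=(124.394,42.696), P2=(118.181,63.275); sampled at t=k/3. Machine vertices: (151.863,135.990) → (135.912,154.830) → (124.685,160.646) → (118.181,153.438). Open path.

**Shape 4** — `<polygon>` regular polygon, stroke `#ff8800` → score (S609, F2082). Machine vertices: (75.277,183.250) → (92.638,178.313) → (99.603,161.661) → (90.927,145.834) → (73.143,142.749) → (59.643,154.730) → (60.593,172.755) → (75.277,183.250). Closed: final G1 returns to the first vertex.

**Shape 5** — `<polygon>` closed polygon, stroke `#ff8800` → score (S609, F2082). Machine vertices: (122.215,78.175) → (66.200,118.200) → (200.284,44.881) → (19.097,37.542) → (42.617,16.990) → (211.900,163.831) → (122.215,78.175). Closed: final G1 returns to the first vertex.

**Shape 6** — `<path>` open polyline, stroke `#ff8800` → score (S609, F2082). Machine vertices: (84.684,129.105) → (39.512,17.079) → (205.579,82.210) → (222.192,144.825) → (6.237,123.726) → (179.439,52.104). Open path.

G21
G90
G0 X115.209 Y172.081
M3 S300
G1 X190.294 Y172.081 F3596
G1 X190.294 Y137.706 F3596
G1 X115.209 Y137.706 F3596
G1 X115.209 Y172.081 F3596
M5
G0 X125.521 Y198.625
M3 S300
G1 X208.486 Y198.625 F3596
G1 X208.486 Y168.548 F3596
G1 X125.521 Y168.548 F3596
G1 X125.521 Y198.625 F3596
M5
G0 X151.863 Y135.990
M3 S609
G1 X135.912 Y154.830 F2082
G1 X124.685 Y160.646 F2082
G1 X118.181 Y153.438 F2082
M5
G0 X75.277 Y183.250
M3 S609
G1 X92.638 Y178.313 F2082
G1 X99.603 Y161.661 F2082
G1 X90.927 Y145.834 F2082
G1 X73.143 Y142.749 F2082
G1 X59.643 Y154.730 F2082
G1 X60.593 Y172.755 F2082
G1 X75.277 Y183.250 F2082
M5
G0 X122.215 Y78.175
M3 S609
G1 X66.200 Y118.200 F2082
G1 X200.284 Y44.881 F2082
G1 X19.097 Y37.542 F2082
G1 X42.617 Y16.990 F2082
G1 X211.900 Y163.831 F2082
G1 X122.215 Y78.175 F2082
M5
G0 X84.684 Y129.105
M3 S609
G1 X39.512 Y17.079 F2082
G1 X205.579 Y82.210 F2082
G1 X222.192 Y144.825 F2082
G1 X6.237 Y123.726 F2082
G1 X179.439 Y52.104 F2082
M5
G0 X0.000 Y0.000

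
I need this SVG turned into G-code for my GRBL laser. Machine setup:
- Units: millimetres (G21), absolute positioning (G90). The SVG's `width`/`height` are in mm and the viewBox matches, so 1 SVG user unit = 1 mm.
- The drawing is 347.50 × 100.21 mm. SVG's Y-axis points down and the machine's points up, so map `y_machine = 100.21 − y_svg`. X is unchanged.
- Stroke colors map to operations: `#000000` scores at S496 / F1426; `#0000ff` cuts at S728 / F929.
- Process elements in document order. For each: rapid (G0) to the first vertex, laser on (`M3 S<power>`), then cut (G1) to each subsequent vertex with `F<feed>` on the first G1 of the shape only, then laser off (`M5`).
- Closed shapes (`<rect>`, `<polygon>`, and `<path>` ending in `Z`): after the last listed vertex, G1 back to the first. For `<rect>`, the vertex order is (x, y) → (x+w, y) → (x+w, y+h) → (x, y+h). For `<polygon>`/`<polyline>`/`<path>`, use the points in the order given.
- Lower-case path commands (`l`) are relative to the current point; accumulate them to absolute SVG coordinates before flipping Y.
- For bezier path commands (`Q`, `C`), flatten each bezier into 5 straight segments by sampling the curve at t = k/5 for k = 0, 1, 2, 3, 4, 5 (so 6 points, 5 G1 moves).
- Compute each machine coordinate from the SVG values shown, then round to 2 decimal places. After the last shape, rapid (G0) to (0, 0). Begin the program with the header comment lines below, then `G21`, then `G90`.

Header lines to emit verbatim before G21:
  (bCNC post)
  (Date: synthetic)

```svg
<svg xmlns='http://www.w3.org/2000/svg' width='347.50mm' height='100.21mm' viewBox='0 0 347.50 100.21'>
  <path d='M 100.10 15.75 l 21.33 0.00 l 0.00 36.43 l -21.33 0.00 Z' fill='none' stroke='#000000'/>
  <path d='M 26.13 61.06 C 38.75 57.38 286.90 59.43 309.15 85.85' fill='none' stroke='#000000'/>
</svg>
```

viewBox `0 0 347.50 100.21` with mm width/height → 1 unit = 1 mm. Flip: y_m = 100.21 − y_svg.

**Shape 1** — `<path>` rectangle, stroke `#000000` → score (S496, F1426). Machine vertices: (100.10,84.46) → (121.43,84.46) → (121.43,48.03) → (100.10,48.03) → (100.10,84.46). Closed: final G1 returns to the first vertex.

**Shape 2** — `<path>` cubic bezier, stroke `#000000` → score (S496, F1426). Control points (SVG): P0=(26.13,61.06), P1=(38.75,57.38), P2=(286.90,59.43), P3=(309.15,85.85); sampled at t=k/5. Machine vertices: (26.13,39.15) → (58.27,40.52) → (124.80,39.62) → (203.55,35.56) → (272.38,27.44) → (309.15,14.36). Open path.

(bCNC post)
(Date: synthetic)
G21
G90
G0 X100.10 Y84.46
M3 S496
G1 X121.43 Y84.46 F1426
G1 X121.43 Y48.03
G1 X100.10 Y48.03
G1 X100.10 Y84.46
M5
G0 X26.13 Y39.15
M3 S496
G1 X58.27 Y40.52 F1426
G1 X124.80 Y39.62
G1 X203.55 Y35.56
G1 X272.38 Y27.44
G1 X309.15 Y14.36
M5
G0 X0.00 Y0.00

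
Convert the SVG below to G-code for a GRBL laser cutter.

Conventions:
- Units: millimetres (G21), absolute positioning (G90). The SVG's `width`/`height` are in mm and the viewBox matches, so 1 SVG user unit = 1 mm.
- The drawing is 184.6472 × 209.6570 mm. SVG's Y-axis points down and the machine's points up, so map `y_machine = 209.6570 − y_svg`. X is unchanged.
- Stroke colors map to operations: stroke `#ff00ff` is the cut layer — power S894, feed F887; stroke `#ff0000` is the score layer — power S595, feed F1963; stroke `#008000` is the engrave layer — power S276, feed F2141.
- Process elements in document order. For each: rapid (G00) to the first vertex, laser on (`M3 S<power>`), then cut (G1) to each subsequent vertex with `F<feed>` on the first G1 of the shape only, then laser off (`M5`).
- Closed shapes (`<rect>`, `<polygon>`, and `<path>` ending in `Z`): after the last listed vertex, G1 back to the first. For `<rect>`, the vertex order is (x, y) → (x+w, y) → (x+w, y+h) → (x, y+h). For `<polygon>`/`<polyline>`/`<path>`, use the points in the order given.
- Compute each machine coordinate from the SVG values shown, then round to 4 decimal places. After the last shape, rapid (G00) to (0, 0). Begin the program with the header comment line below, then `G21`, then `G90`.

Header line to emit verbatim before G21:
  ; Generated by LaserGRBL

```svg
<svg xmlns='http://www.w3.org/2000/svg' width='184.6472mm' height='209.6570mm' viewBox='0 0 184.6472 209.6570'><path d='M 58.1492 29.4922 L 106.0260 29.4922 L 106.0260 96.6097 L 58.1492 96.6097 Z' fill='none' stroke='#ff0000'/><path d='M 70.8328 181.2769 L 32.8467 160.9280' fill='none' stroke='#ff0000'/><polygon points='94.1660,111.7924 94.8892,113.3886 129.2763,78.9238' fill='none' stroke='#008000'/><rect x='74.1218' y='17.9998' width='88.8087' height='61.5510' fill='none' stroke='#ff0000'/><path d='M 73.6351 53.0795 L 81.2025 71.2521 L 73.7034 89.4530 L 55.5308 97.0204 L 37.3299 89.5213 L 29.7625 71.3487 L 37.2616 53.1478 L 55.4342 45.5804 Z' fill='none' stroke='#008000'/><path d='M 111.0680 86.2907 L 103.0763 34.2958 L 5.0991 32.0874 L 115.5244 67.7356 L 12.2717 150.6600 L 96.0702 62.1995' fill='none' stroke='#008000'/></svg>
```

Since the viewBox matches the mm dimensions, user units are millimetres directly. The only transform is the Y-flip y_m = 209.6570 − y_svg.

Shape 1 is a rectangle drawn with `<path>`. Its stroke #ff0000 means score at S595, F1963. After flipping Y the toolpath is (58.1492,180.1648) → (106.0260,180.1648) → (106.0260,113.0473) → (58.1492,113.0473) → (58.1492,180.1648), returning to the start.

Shape 2 is a line segment drawn with `<path>`. Its stroke #ff0000 means score at S595, F1963. After flipping Y the toolpath is (70.8328,28.3801) → (32.8467,48.7290).

Shape 3 is a closed polygon drawn with `<polygon>`. Its stroke #008000 means engrave at S276, F2141. After flipping Y the toolpath is (94.1660,97.8646) → (94.8892,96.2684) → (129.2763,130.7332) → (94.1660,97.8646), returning to the start.

Shape 4 is a rectangle drawn with `<rect>`. Its stroke #ff0000 means score at S595, F1963. After flipping Y the toolpath is (74.1218,191.6572) → (162.9305,191.6572) → (162.9305,130.1062) → (74.1218,130.1062) → (74.1218,191.6572), returning to the start.

Shape 5 is a regular polygon drawn with `<path>`. Its stroke #008000 means engrave at S276, F2141. After flipping Y the toolpath is (73.6351,156.5775) → (81.2025,138.4049) → (73.7034,120.2040) → (55.5308,112.6366) → (37.3299,120.1357) → (29.7625,138.3083) → (37.2616,156.5092) → (55.4342,164.0766) → (73.6351,156.5775), returning to the start.

Shape 6 is a open polyline drawn with `<path>`. Its stroke #008000 means engrave at S276, F2141. After flipping Y the toolpath is (111.0680,123.3663) → (103.0763,175.3612) → (5.0991,177.5696) → (115.5244,141.9214) → (12.2717,58.9970) → (96.0702,147.4575).

; Generated by LaserGRBL
G21
G90
G00 X58.1492 Y180.1648
M3 S595
G1 X106.0260 Y180.1648 F1963
G1 X106.0260 Y113.0473
G1 X58.1492 Y113.0473
G1 X58.1492 Y180.1648
M5
G00 X70.8328 Y28.3801
M3 S595
G1 X32.8467 Y48.7290 F1963
M5
G00 X94.1660 Y97.8646
M3 S276
G1 X94.8892 Y96.2684 F2141
G1 X129.2763 Y130.7332
G1 X94.1660 Y97.8646
M5
G00 X74.1218 Y191.6572
M3 S595
G1 X162.9305 Y191.6572 F1963
G1 X162.9305 Y130.1062
G1 X74.1218 Y130.1062
G1 X74.1218 Y191.6572
M5
G00 X73.6351 Y156.5775
M3 S276
G1 X81.2025 Y138.4049 F2141
G1 X73.7034 Y120.2040
G1 X55.5308 Y112.6366
G1 X37.3299 Y120.1357
G1 X29.7625 Y138.3083
G1 X37.2616 Y156.5092
G1 X55.4342 Y164.0766
G1 X73.6351 Y156.5775
M5
G00 X111.0680 Y123.3663
M3 S276
G1 X103.0763 Y175.3612 F2141
G1 X5.0991 Y177.5696
G1 X115.5244 Y141.9214
G1 X12.2717 Y58.9970
G1 X96.0702 Y147.4575
M5
G00 X0.0000 Y0.0000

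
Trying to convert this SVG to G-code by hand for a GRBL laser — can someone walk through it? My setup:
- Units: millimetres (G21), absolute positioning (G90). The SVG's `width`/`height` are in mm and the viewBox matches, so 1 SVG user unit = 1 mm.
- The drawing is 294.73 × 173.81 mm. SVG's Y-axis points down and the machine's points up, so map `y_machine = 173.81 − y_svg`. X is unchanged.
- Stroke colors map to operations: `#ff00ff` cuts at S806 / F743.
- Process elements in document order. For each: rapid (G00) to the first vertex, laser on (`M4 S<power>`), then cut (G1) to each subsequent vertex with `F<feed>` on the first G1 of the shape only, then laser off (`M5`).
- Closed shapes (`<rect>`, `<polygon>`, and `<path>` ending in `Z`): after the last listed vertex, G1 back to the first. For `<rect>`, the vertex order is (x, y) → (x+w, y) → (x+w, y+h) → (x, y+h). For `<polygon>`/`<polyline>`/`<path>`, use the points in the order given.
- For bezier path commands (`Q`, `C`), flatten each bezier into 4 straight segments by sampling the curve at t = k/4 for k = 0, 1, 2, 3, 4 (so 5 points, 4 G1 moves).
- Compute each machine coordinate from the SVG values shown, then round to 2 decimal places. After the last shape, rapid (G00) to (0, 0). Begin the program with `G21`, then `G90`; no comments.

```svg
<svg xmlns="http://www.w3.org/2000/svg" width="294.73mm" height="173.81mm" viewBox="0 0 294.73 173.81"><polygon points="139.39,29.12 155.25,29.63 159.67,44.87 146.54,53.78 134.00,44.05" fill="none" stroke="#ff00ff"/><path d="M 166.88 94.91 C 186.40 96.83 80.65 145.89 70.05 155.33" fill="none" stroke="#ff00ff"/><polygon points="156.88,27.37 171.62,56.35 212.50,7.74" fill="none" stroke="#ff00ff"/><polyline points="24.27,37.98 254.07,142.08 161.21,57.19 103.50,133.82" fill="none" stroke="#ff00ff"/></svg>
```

viewBox `0 0 294.73 173.81` with mm width/height → 1 unit = 1 mm. Flip: y_m = 173.81 − y_svg.

**Shape 1** — `<polygon>` regular polygon, stroke `#ff00ff` → cut (S806, F743). Machine vertices: (139.39,144.69) → (155.25,144.18) → (159.67,128.94) → (146.54,120.03) → (134.00,129.76) → (139.39,144.69). Closed: final G1 returns to the first vertex.

**Shape 2** — `<path>` cubic bezier, stroke `#ff00ff` → cut (S806, F743). Control points (SVG): P0=(166.88,94.91), P1=(186.40,96.83), P2=(80.65,145.89), P3=(70.05,155.33); sampled at t=k/4. Machine vertices: (166.88,78.90) → (161.48,69.98) → (129.76,51.51) → (92.40,31.63) → (70.05,18.48). Open path.

**Shape 3** — `<polygon>` closed polygon, stroke `#ff00ff` → cut (S806, F743). Machine vertices: (156.88,146.44) → (171.62,117.46) → (212.50,166.07) → (156.88,146.44). Closed: final G1 returns to the first vertex.

**Shape 4** — `<polyline>` open polyline, stroke `#ff00ff` → cut (S806, F743). Machine vertices: (24.27,135.83) → (254.07,31.73) → (161.21,116.62) → (103.50,39.99). Open path.

G21
G90
G00 X139.39 Y144.69
M4 S806
G1 X155.25 Y144.18 F743
G1 X159.67 Y128.94
G1 X146.54 Y120.03
G1 X134.00 Y129.76
G1 X139.39 Y144.69
M5
G00 X166.88 Y78.90
M4 S806
G1 X161.48 Y69.98 F743
G1 X129.76 Y51.51
G1 X92.40 Y31.63
G1 X70.05 Y18.48
M5
G00 X156.88 Y146.44
M4 S806
G1 X171.62 Y117.46 F743
G1 X212.50 Y166.07
G1 X156.88 Y146.44
M5
G00 X24.27 Y135.83
M4 S806
G1 X254.07 Y31.73 F743
G1 X161.21 Y116.62
G1 X103.50 Y39.99
M5
G00 X0.00 Y0.00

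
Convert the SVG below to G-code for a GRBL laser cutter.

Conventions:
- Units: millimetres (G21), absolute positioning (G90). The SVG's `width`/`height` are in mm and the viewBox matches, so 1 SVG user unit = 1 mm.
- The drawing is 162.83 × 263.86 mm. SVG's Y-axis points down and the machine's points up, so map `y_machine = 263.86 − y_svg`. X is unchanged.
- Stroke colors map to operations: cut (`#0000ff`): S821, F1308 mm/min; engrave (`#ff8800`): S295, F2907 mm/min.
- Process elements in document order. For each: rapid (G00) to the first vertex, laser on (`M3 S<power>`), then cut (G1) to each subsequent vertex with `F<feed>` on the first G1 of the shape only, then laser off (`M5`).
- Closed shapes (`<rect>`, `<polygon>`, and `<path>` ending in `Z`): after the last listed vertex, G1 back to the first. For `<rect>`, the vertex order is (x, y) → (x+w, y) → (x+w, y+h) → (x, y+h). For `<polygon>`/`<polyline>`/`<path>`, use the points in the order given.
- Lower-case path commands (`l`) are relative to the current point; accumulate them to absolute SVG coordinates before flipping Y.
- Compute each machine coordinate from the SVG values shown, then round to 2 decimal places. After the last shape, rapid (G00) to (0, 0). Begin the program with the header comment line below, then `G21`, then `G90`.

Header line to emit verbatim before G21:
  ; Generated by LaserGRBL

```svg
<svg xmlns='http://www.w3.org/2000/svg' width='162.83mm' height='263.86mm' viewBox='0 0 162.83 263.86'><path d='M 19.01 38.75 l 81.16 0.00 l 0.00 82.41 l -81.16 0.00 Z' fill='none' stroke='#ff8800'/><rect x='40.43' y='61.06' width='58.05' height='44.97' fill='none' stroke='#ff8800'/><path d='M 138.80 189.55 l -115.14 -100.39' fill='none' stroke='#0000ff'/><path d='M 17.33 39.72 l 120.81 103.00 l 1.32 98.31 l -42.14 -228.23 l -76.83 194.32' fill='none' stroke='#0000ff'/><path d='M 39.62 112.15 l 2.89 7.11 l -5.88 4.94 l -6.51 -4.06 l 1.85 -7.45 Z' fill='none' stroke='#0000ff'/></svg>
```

; Generated by LaserGRBL
G21
G90
G00 X19.01 Y225.11
M3 S295
G1 X100.17 Y225.11 F2907
G1 X100.17 Y142.70
G1 X19.01 Y142.70
G1 X19.01 Y225.11
M5
G00 X40.43 Y202.80
M3 S295
G1 X98.48 Y202.80 F2907
G1 X98.48 Y157.83
G1 X40.43 Y157.83
G1 X40.43 Y202.80
M5
G00 X138.80 Y74.31
M3 S821
G1 X23.66 Y174.70 F1308
M5
G00 X17.33 Y224.14
M3 S821
G1 X138.14 Y121.14 F1308
G1 X139.46 Y22.83
G1 X97.32 Y251.06
G1 X20.49 Y56.74
M5
G00 X39.62 Y151.71
M3 S821
G1 X42.51 Y144.60 F1308
G1 X36.63 Y139.66
G1 X30.12 Y143.72
G1 X31.97 Y151.17
G1 X39.62 Y151.71
M5
G00 X0.00 Y0.00

viewBox `0 0 162.83 263.86` with mm width/height → 1 unit = 1 mm. Flip: y_m = 263.86 − y_svg.

**Shape 1** — `<path>` rectangle, stroke `#ff8800` → engrave (S295, F2907). Machine vertices: (19.01,225.11) → (100.17,225.11) → (100.17,142.70) → (19.01,142.70) → (19.01,225.11). Closed: final G1 returns to the first vertex.

**Shape 2** — `<rect>` rectangle, stroke `#ff8800` → engrave (S295, F2907). Machine vertices: (40.43,202.80) → (98.48,202.80) → (98.48,157.83) → (40.43,157.83) → (40.43,202.80). Closed: final G1 returns to the first vertex.

**Shape 3** — `<path>` line segment, stroke `#0000ff` → cut (S821, F1308). Machine vertices: (138.80,74.31) → (23.66,174.70). Open path.

**Shape 4** — `<path>` open polyline, stroke `#0000ff` → cut (S821, F1308). Machine vertices: (17.33,224.14) → (138.14,121.14) → (139.46,22.83) → (97.32,251.06) → (20.49,56.74). Open path.

**Shape 5** — `<path>` regular polygon, stroke `#0000ff` → cut (S821, F1308). Machine vertices: (39.62,151.71) → (42.51,144.60) → (36.63,139.66) → (30.12,143.72) → (31.97,151.17) → (39.62,151.71). Closed: final G1 returns to the first vertex.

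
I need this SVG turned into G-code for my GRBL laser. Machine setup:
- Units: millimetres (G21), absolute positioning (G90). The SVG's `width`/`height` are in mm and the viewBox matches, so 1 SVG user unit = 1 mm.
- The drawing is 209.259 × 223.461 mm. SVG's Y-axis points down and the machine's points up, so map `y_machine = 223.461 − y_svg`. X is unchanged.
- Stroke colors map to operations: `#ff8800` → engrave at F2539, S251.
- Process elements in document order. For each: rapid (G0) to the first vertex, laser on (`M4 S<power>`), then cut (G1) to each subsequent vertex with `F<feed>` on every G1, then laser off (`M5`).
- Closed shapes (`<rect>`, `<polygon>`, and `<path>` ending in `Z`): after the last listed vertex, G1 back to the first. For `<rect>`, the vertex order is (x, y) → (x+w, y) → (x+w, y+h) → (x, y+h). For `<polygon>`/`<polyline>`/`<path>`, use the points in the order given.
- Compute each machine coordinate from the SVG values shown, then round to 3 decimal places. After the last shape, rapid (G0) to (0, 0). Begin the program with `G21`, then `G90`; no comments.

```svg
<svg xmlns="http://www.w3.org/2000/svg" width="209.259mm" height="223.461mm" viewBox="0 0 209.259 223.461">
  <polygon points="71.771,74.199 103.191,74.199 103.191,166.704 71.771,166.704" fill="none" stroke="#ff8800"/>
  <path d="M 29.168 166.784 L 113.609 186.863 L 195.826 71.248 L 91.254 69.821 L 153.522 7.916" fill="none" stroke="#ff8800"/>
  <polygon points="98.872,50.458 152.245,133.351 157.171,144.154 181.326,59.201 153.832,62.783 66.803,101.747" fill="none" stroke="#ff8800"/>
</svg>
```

viewBox `0 0 209.259 223.461` with mm width/height → 1 unit = 1 mm. Flip: y_m = 223.461 − y_svg.

**Shape 1** — `<polygon>` rectangle, stroke `#ff8800` → engrave (S251, F2539). Machine vertices: (71.771,149.262) → (103.191,149.262) → (103.191,56.757) → (71.771,56.757) → (71.771,149.262). Closed: final G1 returns to the first vertex.

**Shape 2** — `<path>` open polyline, stroke `#ff8800` → engrave (S251, F2539). Machine vertices: (29.168,56.677) → (113.609,36.598) → (195.826,152.213) → (91.254,153.640) → (153.522,215.545). Open path.

**Shape 3** — `<polygon>` closed polygon, stroke `#ff8800` → engrave (S251, F2539). Machine vertices: (98.872,173.003) → (152.245,90.110) → (157.171,79.307) → (181.326,164.260) → (153.832,160.678) → (66.803,121.714) → (98.872,173.003). Closed: final G1 returns to the first vertex.

G21
G90
G0 X71.771 Y149.262
M4 S251
G1 X103.191 Y149.262 F2539
G1 X103.191 Y56.757 F2539
G1 X71.771 Y56.757 F2539
G1 X71.771 Y149.262 F2539
M5
G0 X29.168 Y56.677
M4 S251
G1 X113.609 Y36.598 F2539
G1 X195.826 Y152.213 F2539
G1 X91.254 Y153.640 F2539
G1 X153.522 Y215.545 F2539
M5
G0 X98.872 Y173.003
M4 S251
G1 X152.245 Y90.110 F2539
G1 X157.171 Y79.307 F2539
G1 X181.326 Y164.260 F2539
G1 X153.832 Y160.678 F2539
G1 X66.803 Y121.714 F2539
G1 X98.872 Y173.003 F2539
M5
G0 X0.000 Y0.000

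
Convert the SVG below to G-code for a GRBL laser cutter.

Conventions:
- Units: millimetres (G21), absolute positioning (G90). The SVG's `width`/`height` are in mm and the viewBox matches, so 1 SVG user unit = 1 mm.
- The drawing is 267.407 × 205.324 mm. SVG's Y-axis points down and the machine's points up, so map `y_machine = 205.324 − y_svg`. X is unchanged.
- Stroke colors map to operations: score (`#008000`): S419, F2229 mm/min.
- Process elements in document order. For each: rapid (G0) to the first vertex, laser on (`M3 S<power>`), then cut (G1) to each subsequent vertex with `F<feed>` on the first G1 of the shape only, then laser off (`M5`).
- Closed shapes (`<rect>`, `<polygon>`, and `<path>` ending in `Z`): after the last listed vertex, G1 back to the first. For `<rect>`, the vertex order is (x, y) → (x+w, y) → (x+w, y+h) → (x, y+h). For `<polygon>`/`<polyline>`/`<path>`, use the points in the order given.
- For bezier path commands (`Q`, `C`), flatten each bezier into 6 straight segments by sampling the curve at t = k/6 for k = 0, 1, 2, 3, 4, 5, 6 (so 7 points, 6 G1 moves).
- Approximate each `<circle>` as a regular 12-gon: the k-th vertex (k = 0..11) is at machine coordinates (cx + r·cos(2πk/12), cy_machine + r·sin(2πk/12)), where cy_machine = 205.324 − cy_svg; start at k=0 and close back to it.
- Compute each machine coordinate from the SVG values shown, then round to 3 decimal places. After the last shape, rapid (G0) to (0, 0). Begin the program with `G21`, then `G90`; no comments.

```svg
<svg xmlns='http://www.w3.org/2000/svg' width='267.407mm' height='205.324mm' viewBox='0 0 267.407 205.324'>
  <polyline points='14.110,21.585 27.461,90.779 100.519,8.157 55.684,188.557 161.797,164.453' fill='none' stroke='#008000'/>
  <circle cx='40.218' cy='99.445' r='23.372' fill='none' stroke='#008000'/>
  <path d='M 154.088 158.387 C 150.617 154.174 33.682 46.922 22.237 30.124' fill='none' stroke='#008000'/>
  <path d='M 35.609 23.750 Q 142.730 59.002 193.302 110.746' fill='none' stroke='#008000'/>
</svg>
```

G21
G90
G0 X14.110 Y183.739
M3 S419
G1 X27.461 Y114.545 F2229
G1 X100.519 Y197.167
G1 X55.684 Y16.767
G1 X161.797 Y40.871
M5
G0 X63.590 Y105.879
M3 S419
G1 X60.459 Y117.565 F2229
G1 X51.904 Y126.120
G1 X40.218 Y129.251
G1 X28.532 Y126.120
G1 X19.977 Y117.565
G1 X16.846 Y105.879
G1 X19.977 Y94.193
G1 X28.532 Y85.638
G1 X40.218 Y82.507
G1 X51.904 Y85.638
G1 X60.459 Y94.193
G1 X63.590 Y105.879
M5
G0 X154.088 Y46.937
M3 S419
G1 X143.911 Y56.734 F2229
G1 X120.905 Y78.330
G1 X91.153 Y106.349
G1 X60.736 Y135.417
G1 X35.737 Y160.159
G1 X22.237 Y175.200
M5
G0 X35.609 Y181.574
M3 S419
G1 X69.745 Y169.365 F2229
G1 X100.740 Y156.240
G1 X128.593 Y142.199
G1 X153.304 Y127.242
G1 X174.874 Y111.368
G1 X193.302 Y94.578
M5
G0 X0.000 Y0.000

viewBox `0 0 267.407 205.324` with mm width/height → 1 unit = 1 mm. Flip: y_m = 205.324 − y_svg.

**Shape 1** — `<polyline>` open polyline, stroke `#008000` → score (S419, F2229). Machine vertices: (14.110,183.739) → (27.461,114.545) → (100.519,197.167) → (55.684,16.767) → (161.797,40.871). Open path.

**Shape 2** — `<circle>` circle, stroke `#008000` → score (S419, F2229). Machine vertices: (63.590,105.879) → (60.459,117.565) → (51.904,126.120) → (40.218,129.251) → (28.532,126.120) → (19.977,117.565) → (16.846,105.879) → (19.977,94.193) → (28.532,85.638) → (40.218,82.507) → (51.904,85.638) → (60.459,94.193) → (63.590,105.879). Closed: final G1 returns to the first vertex.

**Shape 3** — `<path>` cubic bezier, stroke `#008000` → score (S419, F2229). Control points (SVG): P0=(154.088,158.387), P1=(150.617,154.174), P2=(33.682,46.922), P3=(22.237,30.124); sampled at t=k/6. Machine vertices: (154.088,46.937) → (143.911,56.734) → (120.905,78.330) → (91.153,106.349) → (60.736,135.417) → (35.737,160.159) → (22.237,175.200). Open path.

**Shape 4** — `<path>` quadratic bezier, stroke `#008000` → score (S419, F2229). Control points (SVG): P0=(35.609,23.750), P1=(142.730,59.002), P2=(193.302,110.746); sampled at t=k/6. Machine vertices: (35.609,181.574) → (69.745,169.365) → (100.740,156.240) → (128.593,142.199) → (153.304,127.242) → (174.874,111.368) → (193.302,94.578). Open path.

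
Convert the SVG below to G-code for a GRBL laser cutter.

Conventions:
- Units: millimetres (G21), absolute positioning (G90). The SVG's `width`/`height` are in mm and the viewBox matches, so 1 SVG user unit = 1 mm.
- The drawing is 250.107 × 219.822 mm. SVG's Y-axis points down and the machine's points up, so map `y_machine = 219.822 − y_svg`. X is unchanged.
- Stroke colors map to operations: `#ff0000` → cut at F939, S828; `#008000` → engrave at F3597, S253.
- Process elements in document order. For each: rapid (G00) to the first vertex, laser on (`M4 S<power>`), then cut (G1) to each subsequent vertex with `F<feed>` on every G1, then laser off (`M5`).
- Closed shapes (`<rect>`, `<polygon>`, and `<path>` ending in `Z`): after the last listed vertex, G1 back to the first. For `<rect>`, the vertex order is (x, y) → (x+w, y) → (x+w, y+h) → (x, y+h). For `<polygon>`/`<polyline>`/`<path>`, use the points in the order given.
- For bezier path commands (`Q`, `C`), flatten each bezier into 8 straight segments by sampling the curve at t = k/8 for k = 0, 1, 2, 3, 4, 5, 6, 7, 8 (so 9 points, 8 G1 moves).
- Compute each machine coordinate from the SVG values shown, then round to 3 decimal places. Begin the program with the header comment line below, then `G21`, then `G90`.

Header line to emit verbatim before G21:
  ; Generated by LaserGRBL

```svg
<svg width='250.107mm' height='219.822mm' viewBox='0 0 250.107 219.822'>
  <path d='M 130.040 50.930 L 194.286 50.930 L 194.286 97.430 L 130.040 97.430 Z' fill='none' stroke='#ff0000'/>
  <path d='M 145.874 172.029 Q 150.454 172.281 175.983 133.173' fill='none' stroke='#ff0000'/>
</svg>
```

; Generated by LaserGRBL
G21
G90
G00 X130.040 Y168.892
M4 S828
G1 X194.286 Y168.892 F939
G1 X194.286 Y122.392 F939
G1 X130.040 Y122.392 F939
G1 X130.040 Y168.892 F939
M5
G00 X145.874 Y47.793
M4 S828
G1 X147.346 Y48.345 F939
G1 X149.473 Y50.127 F939
G1 X152.255 Y53.139 F939
G1 X155.691 Y57.381 F939
G1 X159.782 Y62.853 F939
G1 X164.528 Y69.555 F939
G1 X169.928 Y77.487 F939
G1 X175.983 Y86.649 F939
M5

1 u = 1 mm; y_m = 219.822 − y.

[1] `<path>` rectangle, #ff0000→cut S828 F939: (130.040,168.892) → (194.286,168.892) → (194.286,122.392) → (130.040,122.392) → (130.040,168.892) (closed)

[2] `<path>` quadratic bezier, #ff0000→cut S828 F939: (145.874,47.793) → (147.346,48.345) → (149.473,50.127) → (152.255,53.139) → (155.691,57.381) → (159.782,62.853) → (164.528,69.555) → (169.928,77.487) → (175.983,86.649)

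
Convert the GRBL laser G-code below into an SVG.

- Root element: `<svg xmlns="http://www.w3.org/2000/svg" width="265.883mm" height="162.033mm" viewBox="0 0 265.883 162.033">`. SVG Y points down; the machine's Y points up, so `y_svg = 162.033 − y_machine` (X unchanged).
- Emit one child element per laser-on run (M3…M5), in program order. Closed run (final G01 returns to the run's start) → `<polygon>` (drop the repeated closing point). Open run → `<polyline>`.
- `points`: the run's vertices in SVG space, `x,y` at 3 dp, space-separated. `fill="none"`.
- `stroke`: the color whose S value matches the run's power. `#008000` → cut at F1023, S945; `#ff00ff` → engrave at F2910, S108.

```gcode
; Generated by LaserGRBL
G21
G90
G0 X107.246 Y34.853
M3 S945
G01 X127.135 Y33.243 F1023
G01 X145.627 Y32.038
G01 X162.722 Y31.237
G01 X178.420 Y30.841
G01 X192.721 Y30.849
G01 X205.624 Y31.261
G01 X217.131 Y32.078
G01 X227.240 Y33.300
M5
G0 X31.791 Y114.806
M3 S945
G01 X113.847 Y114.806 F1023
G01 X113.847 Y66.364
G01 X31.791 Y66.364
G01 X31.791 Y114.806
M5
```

<svg xmlns="http://www.w3.org/2000/svg" width="265.883mm" height="162.033mm" viewBox="0 0 265.883 162.033">
  <polyline points="107.246,127.180 127.135,128.790 145.627,129.995 162.722,130.796 178.420,131.192 192.721,131.184 205.624,130.772 217.131,129.955 227.240,128.733" fill="none" stroke="#008000"/>
  <polygon points="31.791,47.227 113.847,47.227 113.847,95.669 31.791,95.669" fill="none" stroke="#008000"/>
</svg>

Each laser-on run becomes one SVG element. Flip Y back into SVG space with y_svg = 162.033 − y_machine. Every run uses S945, so all elements get stroke `#008000` (cut).

Run 1: The run is open, so emit a `<polyline>` with points (Y-flipped): 107.246,127.180 127.135,128.790 145.627,129.995 162.722,130.796 178.420,131.192 192.721,131.184 205.624,130.772 217.131,129.955 227.240,128.733.

Run 2: The run returns to its start, so emit a `<polygon>` with points (Y-flipped): 31.791,47.227 113.847,47.227 113.847,95.669 31.791,95.669.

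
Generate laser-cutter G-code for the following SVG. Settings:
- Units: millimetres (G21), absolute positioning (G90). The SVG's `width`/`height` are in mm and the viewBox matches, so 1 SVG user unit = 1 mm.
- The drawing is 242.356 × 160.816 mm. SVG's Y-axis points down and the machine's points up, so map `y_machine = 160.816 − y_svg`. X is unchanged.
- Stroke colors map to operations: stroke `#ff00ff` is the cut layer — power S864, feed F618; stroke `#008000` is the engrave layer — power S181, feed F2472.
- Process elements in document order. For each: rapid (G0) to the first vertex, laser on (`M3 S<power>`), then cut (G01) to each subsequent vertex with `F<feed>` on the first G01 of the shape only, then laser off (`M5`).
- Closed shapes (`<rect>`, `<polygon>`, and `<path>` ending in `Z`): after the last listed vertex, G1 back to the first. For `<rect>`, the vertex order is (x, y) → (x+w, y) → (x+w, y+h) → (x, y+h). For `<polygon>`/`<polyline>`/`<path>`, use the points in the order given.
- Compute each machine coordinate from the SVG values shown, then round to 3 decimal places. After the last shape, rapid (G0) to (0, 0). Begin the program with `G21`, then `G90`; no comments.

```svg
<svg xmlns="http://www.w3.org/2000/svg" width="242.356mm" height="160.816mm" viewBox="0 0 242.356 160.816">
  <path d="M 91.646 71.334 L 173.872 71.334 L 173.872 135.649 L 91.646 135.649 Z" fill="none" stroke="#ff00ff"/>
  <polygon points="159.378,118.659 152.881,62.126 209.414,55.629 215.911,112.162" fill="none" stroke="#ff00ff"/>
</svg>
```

G21
G90
G0 X91.646 Y89.482
M3 S864
G01 X173.872 Y89.482 F618
G01 X173.872 Y25.167
G01 X91.646 Y25.167
G01 X91.646 Y89.482
M5
G0 X159.378 Y42.157
M3 S864
G01 X152.881 Y98.690 F618
G01 X209.414 Y105.187
G01 X215.911 Y48.654
G01 X159.378 Y42.157
M5
G0 X0.000 Y0.000

1 u = 1 mm; y_m = 160.816 − y.

[1] `<path>` rectangle, #ff00ff→cut S864 F618: (91.646,89.482) → (173.872,89.482) → (173.872,25.167) → (91.646,25.167) → (91.646,89.482) (closed)

[2] `<polygon>` regular polygon, #ff00ff→cut S864 F618: (159.378,42.157) → (152.881,98.690) → (209.414,105.187) → (215.911,48.654) → (159.378,42.157) (closed)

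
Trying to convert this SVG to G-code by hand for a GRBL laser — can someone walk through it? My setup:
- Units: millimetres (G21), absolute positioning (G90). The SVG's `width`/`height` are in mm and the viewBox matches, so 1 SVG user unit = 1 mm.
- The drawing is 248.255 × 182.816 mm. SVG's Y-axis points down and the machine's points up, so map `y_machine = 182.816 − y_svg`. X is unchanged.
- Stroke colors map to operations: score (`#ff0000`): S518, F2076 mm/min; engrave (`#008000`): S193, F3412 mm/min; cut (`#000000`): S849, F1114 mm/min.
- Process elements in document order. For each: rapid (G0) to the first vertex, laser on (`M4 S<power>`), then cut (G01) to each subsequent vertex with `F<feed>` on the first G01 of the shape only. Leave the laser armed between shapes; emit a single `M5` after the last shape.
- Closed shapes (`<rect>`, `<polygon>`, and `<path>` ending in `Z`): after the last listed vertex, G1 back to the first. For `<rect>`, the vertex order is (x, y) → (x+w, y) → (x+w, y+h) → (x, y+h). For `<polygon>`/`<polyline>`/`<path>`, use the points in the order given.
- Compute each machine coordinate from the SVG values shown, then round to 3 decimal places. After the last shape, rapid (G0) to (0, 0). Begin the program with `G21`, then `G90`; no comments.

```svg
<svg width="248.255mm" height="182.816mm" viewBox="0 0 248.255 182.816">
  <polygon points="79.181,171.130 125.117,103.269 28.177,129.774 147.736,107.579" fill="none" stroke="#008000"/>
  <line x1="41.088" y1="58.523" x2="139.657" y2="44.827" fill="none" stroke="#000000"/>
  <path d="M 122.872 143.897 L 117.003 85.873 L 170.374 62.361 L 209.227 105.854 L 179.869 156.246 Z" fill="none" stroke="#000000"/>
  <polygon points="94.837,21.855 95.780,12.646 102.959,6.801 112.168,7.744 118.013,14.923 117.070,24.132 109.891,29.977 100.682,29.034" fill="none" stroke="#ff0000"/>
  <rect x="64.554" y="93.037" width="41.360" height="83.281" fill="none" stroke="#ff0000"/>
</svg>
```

G21
G90
G0 X79.181 Y11.686
M4 S193
G01 X125.117 Y79.547 F3412
G01 X28.177 Y53.042
G01 X147.736 Y75.237
G01 X79.181 Y11.686
G0 X41.088 Y124.293
M4 S849
G01 X139.657 Y137.989 F1114
G0 X122.872 Y38.919
M4 S849
G01 X117.003 Y96.943 F1114
G01 X170.374 Y120.455
G01 X209.227 Y76.962
G01 X179.869 Y26.570
G01 X122.872 Y38.919
G0 X94.837 Y160.961
M4 S518
G01 X95.780 Y170.170 F2076
G01 X102.959 Y176.015
G01 X112.168 Y175.072
G01 X118.013 Y167.893
G01 X117.070 Y158.684
G01 X109.891 Y152.839
G01 X100.682 Y153.782
G01 X94.837 Y160.961
G0 X64.554 Y89.779
M4 S518
G01 X105.914 Y89.779 F2076
G01 X105.914 Y6.498
G01 X64.554 Y6.498
G01 X64.554 Y89.779
M5
G0 X0.000 Y0.000

Since the viewBox matches the mm dimensions, user units are millimetres directly. The only transform is the Y-flip y_m = 182.816 − y_svg.

Shape 1 is a closed polygon drawn with `<polygon>`. Its stroke #008000 means engrave at S193, F3412. After flipping Y the toolpath is (79.181,11.686) → (125.117,79.547) → (28.177,53.042) → (147.736,75.237) → (79.181,11.686), returning to the start.

Shape 2 is a line segment drawn with `<line>`. Its stroke #000000 means cut at S849, F1114. After flipping Y the toolpath is (41.088,124.293) → (139.657,137.989).

Shape 3 is a regular polygon drawn with `<path>`. Its stroke #000000 means cut at S849, F1114. After flipping Y the toolpath is (122.872,38.919) → (117.003,96.943) → (170.374,120.455) → (209.227,76.962) → (179.869,26.570) → (122.872,38.919), returning to the start.

Shape 4 is a regular polygon drawn with `<polygon>`. Its stroke #ff0000 means score at S518, F2076. After flipping Y the toolpath is (94.837,160.961) → (95.780,170.170) → (102.959,176.015) → (112.168,175.072) → (118.013,167.893) → (117.070,158.684) → (109.891,152.839) → (100.682,153.782) → (94.837,160.961), returning to the start.

Shape 5 is a rectangle drawn with `<rect>`. Its stroke #ff0000 means score at S518, F2076. After flipping Y the toolpath is (64.554,89.779) → (105.914,89.779) → (105.914,6.498) → (64.554,6.498) → (64.554,89.779), returning to the start.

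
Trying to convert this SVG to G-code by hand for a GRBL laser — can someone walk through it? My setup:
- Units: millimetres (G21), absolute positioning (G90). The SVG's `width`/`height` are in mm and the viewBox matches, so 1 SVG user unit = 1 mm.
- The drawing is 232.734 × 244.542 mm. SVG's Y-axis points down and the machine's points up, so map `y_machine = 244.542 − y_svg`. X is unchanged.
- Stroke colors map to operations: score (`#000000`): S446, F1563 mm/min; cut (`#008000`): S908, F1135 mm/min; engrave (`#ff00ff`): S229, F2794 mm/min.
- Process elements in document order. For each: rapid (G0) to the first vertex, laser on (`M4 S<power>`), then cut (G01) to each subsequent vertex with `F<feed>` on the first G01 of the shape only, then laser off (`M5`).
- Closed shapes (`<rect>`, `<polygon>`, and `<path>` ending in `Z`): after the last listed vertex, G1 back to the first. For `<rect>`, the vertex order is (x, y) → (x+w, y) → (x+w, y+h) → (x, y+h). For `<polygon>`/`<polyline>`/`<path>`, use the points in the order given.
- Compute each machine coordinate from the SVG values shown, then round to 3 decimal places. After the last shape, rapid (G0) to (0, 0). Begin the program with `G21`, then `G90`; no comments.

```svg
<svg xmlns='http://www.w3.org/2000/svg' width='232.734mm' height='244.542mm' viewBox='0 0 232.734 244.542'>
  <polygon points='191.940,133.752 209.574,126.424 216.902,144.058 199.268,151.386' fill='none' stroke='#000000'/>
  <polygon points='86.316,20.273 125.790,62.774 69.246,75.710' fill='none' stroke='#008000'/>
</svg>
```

G21
G90
G0 X191.940 Y110.790
M4 S446
G01 X209.574 Y118.118 F1563
G01 X216.902 Y100.484
G01 X199.268 Y93.156
G01 X191.940 Y110.790
M5
G0 X86.316 Y224.269
M4 S908
G01 X125.790 Y181.768 F1135
G01 X69.246 Y168.832
G01 X86.316 Y224.269
M5
G0 X0.000 Y0.000

viewBox `0 0 232.734 244.542` with mm width/height → 1 unit = 1 mm. Flip: y_m = 244.542 − y_svg.

**Shape 1** — `<polygon>` regular polygon, stroke `#000000` → score (S446, F1563). Machine vertices: (191.940,110.790) → (209.574,118.118) → (216.902,100.484) → (199.268,93.156) → (191.940,110.790). Closed: final G1 returns to the first vertex.

**Shape 2** — `<polygon>` regular polygon, stroke `#008000` → cut (S908, F1135). Machine vertices: (86.316,224.269) → (125.790,181.768) → (69.246,168.832) → (86.316,224.269). Closed: final G1 returns to the first vertex.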